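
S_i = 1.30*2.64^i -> [1.3, 3.43, 9.06, 23.92, 63.15]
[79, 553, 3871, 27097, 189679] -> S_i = 79*7^i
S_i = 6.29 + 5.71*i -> [6.29, 12.0, 17.71, 23.42, 29.13]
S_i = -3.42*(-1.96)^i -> [-3.42, 6.7, -13.14, 25.75, -50.47]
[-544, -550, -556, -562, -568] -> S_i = -544 + -6*i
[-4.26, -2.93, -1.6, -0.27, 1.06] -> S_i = -4.26 + 1.33*i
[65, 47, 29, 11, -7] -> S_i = 65 + -18*i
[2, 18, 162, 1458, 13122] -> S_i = 2*9^i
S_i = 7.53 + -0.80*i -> [7.53, 6.73, 5.93, 5.13, 4.33]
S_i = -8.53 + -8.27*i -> [-8.53, -16.8, -25.07, -33.34, -41.61]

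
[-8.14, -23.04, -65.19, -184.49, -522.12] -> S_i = -8.14*2.83^i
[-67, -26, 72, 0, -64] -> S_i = Random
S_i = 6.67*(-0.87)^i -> [6.67, -5.8, 5.05, -4.39, 3.82]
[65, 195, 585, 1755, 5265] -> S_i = 65*3^i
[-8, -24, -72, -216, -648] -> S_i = -8*3^i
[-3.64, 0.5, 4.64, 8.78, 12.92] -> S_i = -3.64 + 4.14*i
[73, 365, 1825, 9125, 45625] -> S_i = 73*5^i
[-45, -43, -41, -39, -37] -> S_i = -45 + 2*i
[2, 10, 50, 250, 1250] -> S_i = 2*5^i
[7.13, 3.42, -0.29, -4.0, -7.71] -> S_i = 7.13 + -3.71*i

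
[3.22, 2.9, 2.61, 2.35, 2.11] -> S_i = 3.22*0.90^i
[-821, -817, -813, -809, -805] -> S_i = -821 + 4*i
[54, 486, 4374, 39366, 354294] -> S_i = 54*9^i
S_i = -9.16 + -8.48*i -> [-9.16, -17.64, -26.12, -34.6, -43.08]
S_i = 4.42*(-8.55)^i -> [4.42, -37.79, 323.11, -2762.62, 23620.37]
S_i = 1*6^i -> [1, 6, 36, 216, 1296]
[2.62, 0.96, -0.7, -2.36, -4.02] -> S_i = 2.62 + -1.66*i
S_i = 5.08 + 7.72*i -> [5.08, 12.8, 20.52, 28.24, 35.96]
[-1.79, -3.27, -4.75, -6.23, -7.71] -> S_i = -1.79 + -1.48*i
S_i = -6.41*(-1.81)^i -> [-6.41, 11.6, -21.0, 38.01, -68.8]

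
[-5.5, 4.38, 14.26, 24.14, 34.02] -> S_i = -5.50 + 9.88*i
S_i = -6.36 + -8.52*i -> [-6.36, -14.88, -23.4, -31.92, -40.44]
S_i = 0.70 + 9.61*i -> [0.7, 10.31, 19.92, 29.53, 39.14]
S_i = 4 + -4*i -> [4, 0, -4, -8, -12]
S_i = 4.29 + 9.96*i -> [4.29, 14.25, 24.21, 34.17, 44.13]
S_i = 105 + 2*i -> [105, 107, 109, 111, 113]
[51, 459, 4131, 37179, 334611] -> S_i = 51*9^i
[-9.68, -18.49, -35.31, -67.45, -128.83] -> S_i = -9.68*1.91^i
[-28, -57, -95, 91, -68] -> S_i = Random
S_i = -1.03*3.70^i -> [-1.03, -3.81, -14.1, -52.17, -193.04]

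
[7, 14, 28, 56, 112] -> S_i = 7*2^i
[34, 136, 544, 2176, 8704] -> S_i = 34*4^i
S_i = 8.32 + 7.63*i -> [8.32, 15.95, 23.58, 31.21, 38.84]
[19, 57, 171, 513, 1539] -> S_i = 19*3^i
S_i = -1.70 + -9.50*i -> [-1.7, -11.2, -20.7, -30.2, -39.7]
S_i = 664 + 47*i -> [664, 711, 758, 805, 852]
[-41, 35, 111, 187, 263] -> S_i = -41 + 76*i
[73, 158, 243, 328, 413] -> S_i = 73 + 85*i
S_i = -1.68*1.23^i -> [-1.68, -2.07, -2.54, -3.13, -3.85]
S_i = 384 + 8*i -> [384, 392, 400, 408, 416]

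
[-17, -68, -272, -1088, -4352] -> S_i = -17*4^i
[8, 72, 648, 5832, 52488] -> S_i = 8*9^i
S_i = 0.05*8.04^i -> [0.05, 0.4, 3.23, 25.99, 208.93]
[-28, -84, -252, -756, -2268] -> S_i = -28*3^i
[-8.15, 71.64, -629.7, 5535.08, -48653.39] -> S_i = -8.15*(-8.79)^i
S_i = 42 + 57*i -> [42, 99, 156, 213, 270]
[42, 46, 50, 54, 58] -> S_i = 42 + 4*i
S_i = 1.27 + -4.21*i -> [1.27, -2.94, -7.15, -11.36, -15.57]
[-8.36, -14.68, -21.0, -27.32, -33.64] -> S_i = -8.36 + -6.32*i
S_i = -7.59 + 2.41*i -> [-7.59, -5.18, -2.77, -0.36, 2.05]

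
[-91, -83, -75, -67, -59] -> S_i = -91 + 8*i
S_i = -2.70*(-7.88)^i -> [-2.7, 21.28, -167.65, 1321.12, -10410.43]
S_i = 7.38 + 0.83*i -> [7.38, 8.21, 9.04, 9.87, 10.7]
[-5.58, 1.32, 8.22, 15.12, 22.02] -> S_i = -5.58 + 6.90*i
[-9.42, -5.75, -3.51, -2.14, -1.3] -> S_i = -9.42*0.61^i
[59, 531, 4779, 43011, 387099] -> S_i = 59*9^i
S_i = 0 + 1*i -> [0, 1, 2, 3, 4]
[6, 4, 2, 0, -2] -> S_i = 6 + -2*i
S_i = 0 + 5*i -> [0, 5, 10, 15, 20]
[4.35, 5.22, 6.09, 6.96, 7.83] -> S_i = 4.35 + 0.87*i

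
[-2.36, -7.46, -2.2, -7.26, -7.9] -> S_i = Random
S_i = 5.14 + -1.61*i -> [5.14, 3.53, 1.92, 0.31, -1.3]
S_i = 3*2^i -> [3, 6, 12, 24, 48]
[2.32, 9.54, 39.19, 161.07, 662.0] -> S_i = 2.32*4.11^i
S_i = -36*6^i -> [-36, -216, -1296, -7776, -46656]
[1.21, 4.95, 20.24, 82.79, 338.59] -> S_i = 1.21*4.09^i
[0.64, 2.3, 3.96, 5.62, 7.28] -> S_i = 0.64 + 1.66*i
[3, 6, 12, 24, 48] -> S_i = 3*2^i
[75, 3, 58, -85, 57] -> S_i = Random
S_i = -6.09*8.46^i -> [-6.09, -51.52, -435.87, -3687.47, -31195.99]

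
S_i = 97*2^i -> [97, 194, 388, 776, 1552]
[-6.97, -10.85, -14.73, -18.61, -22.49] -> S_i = -6.97 + -3.88*i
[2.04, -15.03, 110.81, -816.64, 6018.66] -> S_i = 2.04*(-7.37)^i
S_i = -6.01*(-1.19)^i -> [-6.01, 7.15, -8.51, 10.13, -12.05]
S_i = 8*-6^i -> [8, -48, 288, -1728, 10368]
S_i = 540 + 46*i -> [540, 586, 632, 678, 724]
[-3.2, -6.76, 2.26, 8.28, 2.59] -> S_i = Random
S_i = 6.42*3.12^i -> [6.42, 20.03, 62.49, 194.98, 608.35]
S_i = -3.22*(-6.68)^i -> [-3.22, 21.51, -143.68, 959.81, -6411.53]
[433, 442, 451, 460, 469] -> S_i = 433 + 9*i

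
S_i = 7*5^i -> [7, 35, 175, 875, 4375]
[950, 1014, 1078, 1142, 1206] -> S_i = 950 + 64*i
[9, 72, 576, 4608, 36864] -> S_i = 9*8^i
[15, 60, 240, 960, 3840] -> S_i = 15*4^i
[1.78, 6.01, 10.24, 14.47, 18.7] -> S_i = 1.78 + 4.23*i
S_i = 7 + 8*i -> [7, 15, 23, 31, 39]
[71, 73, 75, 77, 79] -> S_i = 71 + 2*i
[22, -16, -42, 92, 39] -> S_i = Random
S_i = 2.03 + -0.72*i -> [2.03, 1.31, 0.59, -0.13, -0.85]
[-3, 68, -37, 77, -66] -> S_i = Random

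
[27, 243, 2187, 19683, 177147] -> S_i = 27*9^i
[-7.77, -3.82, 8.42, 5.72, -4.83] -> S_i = Random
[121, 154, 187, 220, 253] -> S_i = 121 + 33*i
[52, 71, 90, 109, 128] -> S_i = 52 + 19*i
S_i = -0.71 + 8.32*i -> [-0.71, 7.61, 15.93, 24.25, 32.57]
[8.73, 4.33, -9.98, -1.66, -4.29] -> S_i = Random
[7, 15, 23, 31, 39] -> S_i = 7 + 8*i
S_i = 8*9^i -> [8, 72, 648, 5832, 52488]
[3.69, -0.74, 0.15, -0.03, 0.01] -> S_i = 3.69*(-0.20)^i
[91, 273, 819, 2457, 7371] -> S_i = 91*3^i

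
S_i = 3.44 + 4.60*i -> [3.44, 8.04, 12.64, 17.24, 21.84]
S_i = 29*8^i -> [29, 232, 1856, 14848, 118784]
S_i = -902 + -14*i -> [-902, -916, -930, -944, -958]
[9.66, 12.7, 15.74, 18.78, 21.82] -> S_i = 9.66 + 3.04*i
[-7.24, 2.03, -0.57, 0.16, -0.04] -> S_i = -7.24*(-0.28)^i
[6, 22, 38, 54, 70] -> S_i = 6 + 16*i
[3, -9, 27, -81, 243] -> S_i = 3*-3^i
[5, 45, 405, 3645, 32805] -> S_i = 5*9^i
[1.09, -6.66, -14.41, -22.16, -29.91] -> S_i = 1.09 + -7.75*i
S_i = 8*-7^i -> [8, -56, 392, -2744, 19208]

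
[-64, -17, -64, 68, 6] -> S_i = Random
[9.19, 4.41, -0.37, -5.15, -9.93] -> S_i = 9.19 + -4.78*i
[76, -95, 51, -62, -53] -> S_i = Random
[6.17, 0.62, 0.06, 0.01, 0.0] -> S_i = 6.17*0.10^i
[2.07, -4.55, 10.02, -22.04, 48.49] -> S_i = 2.07*(-2.20)^i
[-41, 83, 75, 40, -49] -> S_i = Random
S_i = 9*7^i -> [9, 63, 441, 3087, 21609]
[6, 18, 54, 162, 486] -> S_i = 6*3^i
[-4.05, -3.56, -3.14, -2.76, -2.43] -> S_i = -4.05*0.88^i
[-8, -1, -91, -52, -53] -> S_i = Random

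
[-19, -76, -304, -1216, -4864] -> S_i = -19*4^i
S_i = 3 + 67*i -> [3, 70, 137, 204, 271]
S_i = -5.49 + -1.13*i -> [-5.49, -6.62, -7.75, -8.88, -10.01]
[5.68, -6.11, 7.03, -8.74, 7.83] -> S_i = Random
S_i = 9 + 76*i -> [9, 85, 161, 237, 313]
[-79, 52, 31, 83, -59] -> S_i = Random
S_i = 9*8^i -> [9, 72, 576, 4608, 36864]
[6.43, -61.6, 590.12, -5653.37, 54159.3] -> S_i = 6.43*(-9.58)^i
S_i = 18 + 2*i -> [18, 20, 22, 24, 26]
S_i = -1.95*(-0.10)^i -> [-1.95, 0.2, -0.02, 0.0, -0.0]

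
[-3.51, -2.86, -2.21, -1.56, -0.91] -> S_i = -3.51 + 0.65*i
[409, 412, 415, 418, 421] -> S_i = 409 + 3*i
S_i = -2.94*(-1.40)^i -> [-2.94, 4.12, -5.76, 8.07, -11.29]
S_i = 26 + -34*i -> [26, -8, -42, -76, -110]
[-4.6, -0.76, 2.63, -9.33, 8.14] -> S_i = Random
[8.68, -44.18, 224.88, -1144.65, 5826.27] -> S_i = 8.68*(-5.09)^i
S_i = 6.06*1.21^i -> [6.06, 7.33, 8.87, 10.74, 12.99]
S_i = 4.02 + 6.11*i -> [4.02, 10.13, 16.24, 22.35, 28.46]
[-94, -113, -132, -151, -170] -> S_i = -94 + -19*i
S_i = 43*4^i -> [43, 172, 688, 2752, 11008]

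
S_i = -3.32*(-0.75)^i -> [-3.32, 2.49, -1.87, 1.4, -1.05]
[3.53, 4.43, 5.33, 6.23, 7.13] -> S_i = 3.53 + 0.90*i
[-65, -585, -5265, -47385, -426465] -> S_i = -65*9^i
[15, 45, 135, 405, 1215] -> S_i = 15*3^i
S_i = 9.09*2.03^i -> [9.09, 18.45, 37.46, 76.04, 154.36]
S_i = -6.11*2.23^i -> [-6.11, -13.63, -30.38, -67.76, -151.1]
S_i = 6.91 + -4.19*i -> [6.91, 2.72, -1.47, -5.66, -9.85]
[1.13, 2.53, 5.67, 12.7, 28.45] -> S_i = 1.13*2.24^i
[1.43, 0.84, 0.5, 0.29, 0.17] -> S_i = 1.43*0.59^i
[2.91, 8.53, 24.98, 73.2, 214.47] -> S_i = 2.91*2.93^i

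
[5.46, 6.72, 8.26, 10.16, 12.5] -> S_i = 5.46*1.23^i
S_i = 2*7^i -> [2, 14, 98, 686, 4802]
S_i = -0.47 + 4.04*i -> [-0.47, 3.57, 7.61, 11.65, 15.69]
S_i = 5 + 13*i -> [5, 18, 31, 44, 57]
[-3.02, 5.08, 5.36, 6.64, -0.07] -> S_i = Random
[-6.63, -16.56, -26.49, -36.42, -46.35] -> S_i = -6.63 + -9.93*i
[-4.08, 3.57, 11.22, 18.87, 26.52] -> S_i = -4.08 + 7.65*i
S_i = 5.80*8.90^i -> [5.8, 51.62, 459.42, 4088.82, 36390.5]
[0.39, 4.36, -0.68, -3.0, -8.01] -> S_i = Random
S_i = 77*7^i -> [77, 539, 3773, 26411, 184877]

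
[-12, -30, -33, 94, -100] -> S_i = Random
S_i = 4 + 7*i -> [4, 11, 18, 25, 32]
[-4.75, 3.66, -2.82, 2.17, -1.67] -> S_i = -4.75*(-0.77)^i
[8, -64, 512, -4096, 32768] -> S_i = 8*-8^i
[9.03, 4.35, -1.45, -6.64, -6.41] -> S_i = Random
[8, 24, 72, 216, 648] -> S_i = 8*3^i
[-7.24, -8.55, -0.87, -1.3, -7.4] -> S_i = Random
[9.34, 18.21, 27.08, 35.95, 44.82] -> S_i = 9.34 + 8.87*i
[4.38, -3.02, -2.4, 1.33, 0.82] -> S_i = Random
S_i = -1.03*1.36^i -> [-1.03, -1.4, -1.91, -2.59, -3.52]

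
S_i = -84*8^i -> [-84, -672, -5376, -43008, -344064]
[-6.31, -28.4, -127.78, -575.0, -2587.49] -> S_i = -6.31*4.50^i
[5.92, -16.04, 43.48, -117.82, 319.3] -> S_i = 5.92*(-2.71)^i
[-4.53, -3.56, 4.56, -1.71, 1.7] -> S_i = Random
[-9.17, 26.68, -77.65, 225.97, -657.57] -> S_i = -9.17*(-2.91)^i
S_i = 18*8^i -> [18, 144, 1152, 9216, 73728]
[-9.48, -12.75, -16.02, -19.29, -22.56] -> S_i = -9.48 + -3.27*i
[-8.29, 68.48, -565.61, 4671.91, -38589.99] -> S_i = -8.29*(-8.26)^i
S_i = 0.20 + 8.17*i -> [0.2, 8.37, 16.54, 24.71, 32.88]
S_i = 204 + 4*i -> [204, 208, 212, 216, 220]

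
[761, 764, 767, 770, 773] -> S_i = 761 + 3*i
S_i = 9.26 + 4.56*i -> [9.26, 13.82, 18.38, 22.94, 27.5]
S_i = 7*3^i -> [7, 21, 63, 189, 567]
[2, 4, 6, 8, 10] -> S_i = 2 + 2*i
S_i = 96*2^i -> [96, 192, 384, 768, 1536]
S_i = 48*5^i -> [48, 240, 1200, 6000, 30000]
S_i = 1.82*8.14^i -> [1.82, 14.81, 120.59, 981.62, 7990.41]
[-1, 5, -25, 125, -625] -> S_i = -1*-5^i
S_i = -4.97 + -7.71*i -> [-4.97, -12.68, -20.39, -28.1, -35.81]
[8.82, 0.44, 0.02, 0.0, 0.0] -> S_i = 8.82*0.05^i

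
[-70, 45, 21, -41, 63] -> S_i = Random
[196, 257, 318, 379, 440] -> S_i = 196 + 61*i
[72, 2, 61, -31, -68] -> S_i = Random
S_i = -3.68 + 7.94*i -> [-3.68, 4.26, 12.2, 20.14, 28.08]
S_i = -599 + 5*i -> [-599, -594, -589, -584, -579]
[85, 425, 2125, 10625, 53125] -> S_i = 85*5^i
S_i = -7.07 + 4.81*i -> [-7.07, -2.26, 2.55, 7.36, 12.17]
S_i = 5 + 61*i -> [5, 66, 127, 188, 249]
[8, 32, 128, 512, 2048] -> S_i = 8*4^i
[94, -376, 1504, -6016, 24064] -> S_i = 94*-4^i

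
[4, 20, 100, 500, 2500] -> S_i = 4*5^i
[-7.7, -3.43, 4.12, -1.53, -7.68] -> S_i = Random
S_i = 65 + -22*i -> [65, 43, 21, -1, -23]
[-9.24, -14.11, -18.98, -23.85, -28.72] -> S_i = -9.24 + -4.87*i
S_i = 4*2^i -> [4, 8, 16, 32, 64]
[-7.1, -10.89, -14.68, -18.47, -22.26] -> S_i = -7.10 + -3.79*i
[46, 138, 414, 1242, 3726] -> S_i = 46*3^i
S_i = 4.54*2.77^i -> [4.54, 12.58, 34.83, 96.49, 267.29]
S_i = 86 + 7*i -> [86, 93, 100, 107, 114]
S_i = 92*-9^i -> [92, -828, 7452, -67068, 603612]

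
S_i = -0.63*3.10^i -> [-0.63, -1.95, -6.05, -18.77, -58.18]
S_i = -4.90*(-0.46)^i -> [-4.9, 2.25, -1.04, 0.48, -0.22]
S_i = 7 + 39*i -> [7, 46, 85, 124, 163]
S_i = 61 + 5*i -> [61, 66, 71, 76, 81]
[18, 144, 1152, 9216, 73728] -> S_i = 18*8^i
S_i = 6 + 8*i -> [6, 14, 22, 30, 38]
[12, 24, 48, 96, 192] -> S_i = 12*2^i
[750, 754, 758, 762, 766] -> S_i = 750 + 4*i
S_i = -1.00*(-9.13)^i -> [-1.0, 9.13, -83.36, 761.05, -6948.37]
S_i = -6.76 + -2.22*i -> [-6.76, -8.98, -11.2, -13.42, -15.64]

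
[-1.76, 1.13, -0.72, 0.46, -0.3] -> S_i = -1.76*(-0.64)^i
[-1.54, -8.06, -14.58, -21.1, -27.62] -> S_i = -1.54 + -6.52*i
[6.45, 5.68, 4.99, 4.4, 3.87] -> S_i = 6.45*0.88^i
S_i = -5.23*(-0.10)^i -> [-5.23, 0.52, -0.05, 0.01, -0.0]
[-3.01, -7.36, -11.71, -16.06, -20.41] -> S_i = -3.01 + -4.35*i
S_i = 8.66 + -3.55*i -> [8.66, 5.11, 1.56, -1.99, -5.54]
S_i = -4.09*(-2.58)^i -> [-4.09, 10.55, -27.22, 70.24, -181.22]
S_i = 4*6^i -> [4, 24, 144, 864, 5184]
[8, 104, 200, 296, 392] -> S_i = 8 + 96*i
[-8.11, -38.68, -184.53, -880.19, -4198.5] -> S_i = -8.11*4.77^i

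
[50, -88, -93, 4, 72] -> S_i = Random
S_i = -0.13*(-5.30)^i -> [-0.13, 0.69, -3.65, 19.35, -102.58]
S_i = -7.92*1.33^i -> [-7.92, -10.53, -14.01, -18.63, -24.78]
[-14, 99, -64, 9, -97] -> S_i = Random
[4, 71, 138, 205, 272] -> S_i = 4 + 67*i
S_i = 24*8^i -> [24, 192, 1536, 12288, 98304]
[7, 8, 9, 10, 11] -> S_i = 7 + 1*i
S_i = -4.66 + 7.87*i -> [-4.66, 3.21, 11.08, 18.95, 26.82]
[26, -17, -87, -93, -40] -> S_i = Random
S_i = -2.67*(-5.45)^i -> [-2.67, 14.55, -79.31, 432.22, -2355.58]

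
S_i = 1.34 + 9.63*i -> [1.34, 10.97, 20.6, 30.23, 39.86]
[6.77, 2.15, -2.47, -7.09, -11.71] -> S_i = 6.77 + -4.62*i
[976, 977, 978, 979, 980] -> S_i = 976 + 1*i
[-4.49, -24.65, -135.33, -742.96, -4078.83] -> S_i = -4.49*5.49^i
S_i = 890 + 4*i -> [890, 894, 898, 902, 906]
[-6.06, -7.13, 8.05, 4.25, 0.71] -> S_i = Random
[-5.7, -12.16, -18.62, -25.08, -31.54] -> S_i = -5.70 + -6.46*i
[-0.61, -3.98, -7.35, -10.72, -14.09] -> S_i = -0.61 + -3.37*i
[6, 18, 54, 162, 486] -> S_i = 6*3^i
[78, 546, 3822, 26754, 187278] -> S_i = 78*7^i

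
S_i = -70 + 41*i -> [-70, -29, 12, 53, 94]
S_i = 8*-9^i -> [8, -72, 648, -5832, 52488]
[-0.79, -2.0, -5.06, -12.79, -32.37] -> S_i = -0.79*2.53^i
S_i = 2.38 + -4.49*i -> [2.38, -2.11, -6.6, -11.09, -15.58]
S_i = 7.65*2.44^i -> [7.65, 18.67, 45.55, 111.13, 271.16]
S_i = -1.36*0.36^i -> [-1.36, -0.49, -0.18, -0.06, -0.02]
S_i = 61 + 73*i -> [61, 134, 207, 280, 353]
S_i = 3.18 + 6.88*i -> [3.18, 10.06, 16.94, 23.82, 30.7]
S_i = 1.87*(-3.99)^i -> [1.87, -7.46, 29.77, -118.78, 473.95]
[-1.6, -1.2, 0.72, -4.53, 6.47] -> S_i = Random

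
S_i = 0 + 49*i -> [0, 49, 98, 147, 196]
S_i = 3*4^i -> [3, 12, 48, 192, 768]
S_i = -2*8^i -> [-2, -16, -128, -1024, -8192]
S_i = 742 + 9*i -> [742, 751, 760, 769, 778]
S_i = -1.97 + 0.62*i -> [-1.97, -1.35, -0.73, -0.11, 0.51]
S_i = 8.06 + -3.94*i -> [8.06, 4.12, 0.18, -3.76, -7.7]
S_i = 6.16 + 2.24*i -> [6.16, 8.4, 10.64, 12.88, 15.12]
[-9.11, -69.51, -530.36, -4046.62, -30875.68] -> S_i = -9.11*7.63^i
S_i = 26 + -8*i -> [26, 18, 10, 2, -6]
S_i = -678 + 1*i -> [-678, -677, -676, -675, -674]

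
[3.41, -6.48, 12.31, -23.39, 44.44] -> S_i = 3.41*(-1.90)^i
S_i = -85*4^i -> [-85, -340, -1360, -5440, -21760]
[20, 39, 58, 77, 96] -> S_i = 20 + 19*i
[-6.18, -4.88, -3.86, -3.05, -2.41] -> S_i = -6.18*0.79^i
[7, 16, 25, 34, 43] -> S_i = 7 + 9*i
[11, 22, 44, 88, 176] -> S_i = 11*2^i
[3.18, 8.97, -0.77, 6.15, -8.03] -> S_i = Random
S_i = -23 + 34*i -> [-23, 11, 45, 79, 113]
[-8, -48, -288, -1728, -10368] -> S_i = -8*6^i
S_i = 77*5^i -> [77, 385, 1925, 9625, 48125]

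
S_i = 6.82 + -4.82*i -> [6.82, 2.0, -2.82, -7.64, -12.46]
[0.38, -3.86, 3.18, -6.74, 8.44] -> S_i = Random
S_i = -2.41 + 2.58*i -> [-2.41, 0.17, 2.75, 5.33, 7.91]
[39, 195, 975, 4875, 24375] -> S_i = 39*5^i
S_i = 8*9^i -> [8, 72, 648, 5832, 52488]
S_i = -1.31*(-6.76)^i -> [-1.31, 8.86, -59.86, 404.68, -2735.63]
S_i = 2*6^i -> [2, 12, 72, 432, 2592]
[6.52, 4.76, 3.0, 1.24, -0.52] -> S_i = 6.52 + -1.76*i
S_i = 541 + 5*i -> [541, 546, 551, 556, 561]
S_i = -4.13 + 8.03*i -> [-4.13, 3.9, 11.93, 19.96, 27.99]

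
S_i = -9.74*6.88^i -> [-9.74, -67.01, -461.04, -3171.93, -21822.91]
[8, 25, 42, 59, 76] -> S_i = 8 + 17*i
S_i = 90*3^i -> [90, 270, 810, 2430, 7290]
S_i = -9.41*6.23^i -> [-9.41, -58.62, -365.23, -2275.38, -14175.61]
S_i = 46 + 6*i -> [46, 52, 58, 64, 70]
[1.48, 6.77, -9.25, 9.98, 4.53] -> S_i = Random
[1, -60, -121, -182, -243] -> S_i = 1 + -61*i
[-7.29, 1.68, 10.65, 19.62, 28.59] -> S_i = -7.29 + 8.97*i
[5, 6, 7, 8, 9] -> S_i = 5 + 1*i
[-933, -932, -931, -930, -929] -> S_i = -933 + 1*i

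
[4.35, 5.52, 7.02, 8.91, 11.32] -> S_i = 4.35*1.27^i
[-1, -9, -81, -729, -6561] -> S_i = -1*9^i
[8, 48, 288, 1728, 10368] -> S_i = 8*6^i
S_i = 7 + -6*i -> [7, 1, -5, -11, -17]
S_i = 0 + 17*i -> [0, 17, 34, 51, 68]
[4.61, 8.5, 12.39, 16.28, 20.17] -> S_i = 4.61 + 3.89*i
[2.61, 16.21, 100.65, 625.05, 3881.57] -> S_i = 2.61*6.21^i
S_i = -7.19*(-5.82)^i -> [-7.19, 41.85, -243.54, 1417.42, -8249.37]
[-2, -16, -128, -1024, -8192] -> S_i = -2*8^i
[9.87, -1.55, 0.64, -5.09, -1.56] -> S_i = Random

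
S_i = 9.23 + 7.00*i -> [9.23, 16.23, 23.23, 30.23, 37.23]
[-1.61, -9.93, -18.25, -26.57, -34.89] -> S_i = -1.61 + -8.32*i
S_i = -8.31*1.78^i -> [-8.31, -14.79, -26.33, -46.87, -83.42]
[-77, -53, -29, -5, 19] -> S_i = -77 + 24*i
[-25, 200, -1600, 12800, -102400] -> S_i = -25*-8^i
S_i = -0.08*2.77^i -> [-0.08, -0.22, -0.61, -1.7, -4.71]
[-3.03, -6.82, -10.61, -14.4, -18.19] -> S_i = -3.03 + -3.79*i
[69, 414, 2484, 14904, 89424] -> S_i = 69*6^i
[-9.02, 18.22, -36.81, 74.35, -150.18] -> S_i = -9.02*(-2.02)^i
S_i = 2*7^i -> [2, 14, 98, 686, 4802]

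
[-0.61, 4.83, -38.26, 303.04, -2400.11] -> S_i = -0.61*(-7.92)^i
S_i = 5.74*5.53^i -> [5.74, 31.74, 175.53, 970.71, 5368.0]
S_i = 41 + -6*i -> [41, 35, 29, 23, 17]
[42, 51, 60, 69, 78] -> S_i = 42 + 9*i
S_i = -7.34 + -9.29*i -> [-7.34, -16.63, -25.92, -35.21, -44.5]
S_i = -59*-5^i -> [-59, 295, -1475, 7375, -36875]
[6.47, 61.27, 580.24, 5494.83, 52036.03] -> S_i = 6.47*9.47^i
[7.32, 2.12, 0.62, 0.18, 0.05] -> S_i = 7.32*0.29^i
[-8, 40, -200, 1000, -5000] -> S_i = -8*-5^i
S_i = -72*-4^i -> [-72, 288, -1152, 4608, -18432]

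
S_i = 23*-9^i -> [23, -207, 1863, -16767, 150903]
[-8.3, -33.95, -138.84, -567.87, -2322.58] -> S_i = -8.30*4.09^i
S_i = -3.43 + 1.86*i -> [-3.43, -1.57, 0.29, 2.15, 4.01]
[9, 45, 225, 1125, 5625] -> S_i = 9*5^i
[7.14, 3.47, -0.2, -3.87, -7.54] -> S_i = 7.14 + -3.67*i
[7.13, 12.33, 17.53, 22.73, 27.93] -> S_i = 7.13 + 5.20*i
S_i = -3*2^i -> [-3, -6, -12, -24, -48]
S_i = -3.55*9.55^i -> [-3.55, -33.9, -323.77, -3091.99, -29528.53]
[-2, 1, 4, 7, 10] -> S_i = -2 + 3*i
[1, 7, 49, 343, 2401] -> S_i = 1*7^i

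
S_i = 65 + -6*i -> [65, 59, 53, 47, 41]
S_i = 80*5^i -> [80, 400, 2000, 10000, 50000]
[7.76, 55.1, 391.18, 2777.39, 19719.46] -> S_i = 7.76*7.10^i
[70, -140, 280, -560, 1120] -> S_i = 70*-2^i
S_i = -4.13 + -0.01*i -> [-4.13, -4.14, -4.15, -4.16, -4.17]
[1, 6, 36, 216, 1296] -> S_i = 1*6^i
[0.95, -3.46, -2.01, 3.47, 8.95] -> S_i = Random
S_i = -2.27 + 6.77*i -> [-2.27, 4.5, 11.27, 18.04, 24.81]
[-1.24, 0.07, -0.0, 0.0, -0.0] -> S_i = -1.24*(-0.06)^i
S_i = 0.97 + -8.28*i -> [0.97, -7.31, -15.59, -23.87, -32.15]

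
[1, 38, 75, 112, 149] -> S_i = 1 + 37*i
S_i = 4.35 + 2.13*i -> [4.35, 6.48, 8.61, 10.74, 12.87]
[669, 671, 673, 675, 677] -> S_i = 669 + 2*i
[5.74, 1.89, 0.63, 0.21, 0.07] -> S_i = 5.74*0.33^i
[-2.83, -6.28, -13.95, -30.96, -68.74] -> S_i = -2.83*2.22^i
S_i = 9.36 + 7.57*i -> [9.36, 16.93, 24.5, 32.07, 39.64]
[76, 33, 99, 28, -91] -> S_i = Random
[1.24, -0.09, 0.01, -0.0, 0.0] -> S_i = 1.24*(-0.07)^i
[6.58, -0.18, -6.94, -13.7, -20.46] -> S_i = 6.58 + -6.76*i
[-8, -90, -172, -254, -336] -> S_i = -8 + -82*i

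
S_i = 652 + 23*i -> [652, 675, 698, 721, 744]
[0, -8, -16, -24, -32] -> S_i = 0 + -8*i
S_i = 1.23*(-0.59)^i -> [1.23, -0.73, 0.43, -0.25, 0.15]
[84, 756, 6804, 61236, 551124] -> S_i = 84*9^i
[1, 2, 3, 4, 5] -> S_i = 1 + 1*i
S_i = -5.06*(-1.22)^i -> [-5.06, 6.17, -7.53, 9.19, -11.21]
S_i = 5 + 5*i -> [5, 10, 15, 20, 25]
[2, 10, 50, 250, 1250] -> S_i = 2*5^i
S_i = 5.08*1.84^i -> [5.08, 9.35, 17.2, 31.65, 58.23]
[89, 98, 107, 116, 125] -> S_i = 89 + 9*i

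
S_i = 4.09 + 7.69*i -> [4.09, 11.78, 19.47, 27.16, 34.85]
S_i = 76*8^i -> [76, 608, 4864, 38912, 311296]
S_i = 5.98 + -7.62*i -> [5.98, -1.64, -9.26, -16.88, -24.5]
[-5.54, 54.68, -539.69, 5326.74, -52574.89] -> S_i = -5.54*(-9.87)^i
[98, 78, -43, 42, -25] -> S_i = Random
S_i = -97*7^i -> [-97, -679, -4753, -33271, -232897]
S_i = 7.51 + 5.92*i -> [7.51, 13.43, 19.35, 25.27, 31.19]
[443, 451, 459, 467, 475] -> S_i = 443 + 8*i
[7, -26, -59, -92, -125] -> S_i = 7 + -33*i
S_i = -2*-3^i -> [-2, 6, -18, 54, -162]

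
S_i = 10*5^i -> [10, 50, 250, 1250, 6250]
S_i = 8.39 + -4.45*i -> [8.39, 3.94, -0.51, -4.96, -9.41]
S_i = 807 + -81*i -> [807, 726, 645, 564, 483]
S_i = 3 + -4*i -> [3, -1, -5, -9, -13]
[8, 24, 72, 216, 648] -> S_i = 8*3^i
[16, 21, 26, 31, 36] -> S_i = 16 + 5*i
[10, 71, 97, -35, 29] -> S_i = Random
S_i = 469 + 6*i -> [469, 475, 481, 487, 493]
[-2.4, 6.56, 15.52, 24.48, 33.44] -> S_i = -2.40 + 8.96*i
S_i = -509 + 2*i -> [-509, -507, -505, -503, -501]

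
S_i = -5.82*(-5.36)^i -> [-5.82, 31.2, -167.21, 896.23, -4803.77]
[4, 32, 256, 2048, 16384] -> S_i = 4*8^i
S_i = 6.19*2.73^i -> [6.19, 16.9, 46.13, 125.94, 343.83]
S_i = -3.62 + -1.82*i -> [-3.62, -5.44, -7.26, -9.08, -10.9]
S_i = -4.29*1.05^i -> [-4.29, -4.5, -4.73, -4.97, -5.21]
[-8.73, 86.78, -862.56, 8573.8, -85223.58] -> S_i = -8.73*(-9.94)^i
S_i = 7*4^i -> [7, 28, 112, 448, 1792]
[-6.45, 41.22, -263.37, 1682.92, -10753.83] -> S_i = -6.45*(-6.39)^i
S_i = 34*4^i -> [34, 136, 544, 2176, 8704]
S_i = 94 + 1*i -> [94, 95, 96, 97, 98]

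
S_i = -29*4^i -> [-29, -116, -464, -1856, -7424]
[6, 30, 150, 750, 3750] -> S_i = 6*5^i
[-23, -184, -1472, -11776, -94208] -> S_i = -23*8^i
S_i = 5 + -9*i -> [5, -4, -13, -22, -31]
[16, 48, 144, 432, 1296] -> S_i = 16*3^i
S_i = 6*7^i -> [6, 42, 294, 2058, 14406]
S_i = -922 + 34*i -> [-922, -888, -854, -820, -786]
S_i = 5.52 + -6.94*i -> [5.52, -1.42, -8.36, -15.3, -22.24]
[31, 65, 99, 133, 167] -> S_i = 31 + 34*i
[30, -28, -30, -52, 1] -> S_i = Random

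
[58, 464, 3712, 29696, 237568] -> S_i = 58*8^i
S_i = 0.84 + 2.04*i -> [0.84, 2.88, 4.92, 6.96, 9.0]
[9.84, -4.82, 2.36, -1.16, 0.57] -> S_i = 9.84*(-0.49)^i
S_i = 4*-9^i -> [4, -36, 324, -2916, 26244]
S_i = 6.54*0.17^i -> [6.54, 1.11, 0.19, 0.03, 0.01]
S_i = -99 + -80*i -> [-99, -179, -259, -339, -419]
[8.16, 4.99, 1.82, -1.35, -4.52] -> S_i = 8.16 + -3.17*i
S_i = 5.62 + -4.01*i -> [5.62, 1.61, -2.4, -6.41, -10.42]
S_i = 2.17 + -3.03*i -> [2.17, -0.86, -3.89, -6.92, -9.95]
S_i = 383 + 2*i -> [383, 385, 387, 389, 391]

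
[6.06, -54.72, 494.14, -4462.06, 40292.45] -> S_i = 6.06*(-9.03)^i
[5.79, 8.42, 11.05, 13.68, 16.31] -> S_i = 5.79 + 2.63*i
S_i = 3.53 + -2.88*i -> [3.53, 0.65, -2.23, -5.11, -7.99]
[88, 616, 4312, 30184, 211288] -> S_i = 88*7^i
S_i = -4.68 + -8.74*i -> [-4.68, -13.42, -22.16, -30.9, -39.64]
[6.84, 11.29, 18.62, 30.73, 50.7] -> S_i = 6.84*1.65^i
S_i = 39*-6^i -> [39, -234, 1404, -8424, 50544]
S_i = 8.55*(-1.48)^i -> [8.55, -12.65, 18.73, -27.72, 41.02]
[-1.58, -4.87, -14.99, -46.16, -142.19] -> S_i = -1.58*3.08^i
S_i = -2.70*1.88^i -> [-2.7, -5.08, -9.54, -17.94, -33.73]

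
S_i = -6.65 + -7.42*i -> [-6.65, -14.07, -21.49, -28.91, -36.33]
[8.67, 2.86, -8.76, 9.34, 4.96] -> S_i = Random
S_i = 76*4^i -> [76, 304, 1216, 4864, 19456]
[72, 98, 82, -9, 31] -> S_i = Random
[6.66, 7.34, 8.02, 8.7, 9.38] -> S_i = 6.66 + 0.68*i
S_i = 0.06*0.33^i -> [0.06, 0.02, 0.01, 0.0, 0.0]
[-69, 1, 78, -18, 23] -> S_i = Random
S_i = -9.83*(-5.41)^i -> [-9.83, 53.18, -287.71, 1556.49, -8420.59]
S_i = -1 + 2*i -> [-1, 1, 3, 5, 7]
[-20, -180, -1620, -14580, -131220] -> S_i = -20*9^i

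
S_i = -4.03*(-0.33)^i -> [-4.03, 1.33, -0.44, 0.14, -0.05]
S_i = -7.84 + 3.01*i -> [-7.84, -4.83, -1.82, 1.19, 4.2]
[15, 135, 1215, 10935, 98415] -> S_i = 15*9^i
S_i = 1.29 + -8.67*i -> [1.29, -7.38, -16.05, -24.72, -33.39]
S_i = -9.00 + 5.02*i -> [-9.0, -3.98, 1.04, 6.06, 11.08]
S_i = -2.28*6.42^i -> [-2.28, -14.64, -93.97, -603.31, -3873.24]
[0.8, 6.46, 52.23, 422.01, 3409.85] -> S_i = 0.80*8.08^i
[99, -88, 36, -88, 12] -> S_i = Random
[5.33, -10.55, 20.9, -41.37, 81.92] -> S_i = 5.33*(-1.98)^i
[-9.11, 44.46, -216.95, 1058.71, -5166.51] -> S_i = -9.11*(-4.88)^i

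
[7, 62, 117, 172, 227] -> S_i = 7 + 55*i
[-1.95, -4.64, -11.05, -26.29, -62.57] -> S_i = -1.95*2.38^i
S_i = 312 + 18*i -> [312, 330, 348, 366, 384]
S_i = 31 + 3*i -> [31, 34, 37, 40, 43]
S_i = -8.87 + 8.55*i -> [-8.87, -0.32, 8.23, 16.78, 25.33]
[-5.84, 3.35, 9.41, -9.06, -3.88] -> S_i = Random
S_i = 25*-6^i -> [25, -150, 900, -5400, 32400]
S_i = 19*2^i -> [19, 38, 76, 152, 304]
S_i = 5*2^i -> [5, 10, 20, 40, 80]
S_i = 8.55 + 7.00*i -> [8.55, 15.55, 22.55, 29.55, 36.55]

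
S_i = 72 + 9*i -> [72, 81, 90, 99, 108]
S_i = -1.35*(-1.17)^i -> [-1.35, 1.58, -1.85, 2.16, -2.53]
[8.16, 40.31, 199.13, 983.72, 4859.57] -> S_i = 8.16*4.94^i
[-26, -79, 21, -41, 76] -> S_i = Random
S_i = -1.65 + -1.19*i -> [-1.65, -2.84, -4.03, -5.22, -6.41]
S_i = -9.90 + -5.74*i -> [-9.9, -15.64, -21.38, -27.12, -32.86]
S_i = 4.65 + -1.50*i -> [4.65, 3.15, 1.65, 0.15, -1.35]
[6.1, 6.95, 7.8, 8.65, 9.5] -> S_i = 6.10 + 0.85*i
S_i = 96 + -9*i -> [96, 87, 78, 69, 60]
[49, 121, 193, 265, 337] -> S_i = 49 + 72*i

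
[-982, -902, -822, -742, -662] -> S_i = -982 + 80*i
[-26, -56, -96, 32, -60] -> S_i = Random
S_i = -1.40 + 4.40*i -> [-1.4, 3.0, 7.4, 11.8, 16.2]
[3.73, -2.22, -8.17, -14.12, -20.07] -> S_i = 3.73 + -5.95*i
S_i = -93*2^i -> [-93, -186, -372, -744, -1488]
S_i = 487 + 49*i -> [487, 536, 585, 634, 683]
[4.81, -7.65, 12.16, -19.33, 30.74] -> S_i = 4.81*(-1.59)^i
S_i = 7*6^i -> [7, 42, 252, 1512, 9072]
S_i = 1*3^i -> [1, 3, 9, 27, 81]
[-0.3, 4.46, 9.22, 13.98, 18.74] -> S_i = -0.30 + 4.76*i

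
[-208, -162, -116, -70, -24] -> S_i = -208 + 46*i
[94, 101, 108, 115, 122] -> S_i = 94 + 7*i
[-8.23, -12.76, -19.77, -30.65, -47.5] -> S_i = -8.23*1.55^i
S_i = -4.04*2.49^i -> [-4.04, -10.06, -25.05, -62.37, -155.3]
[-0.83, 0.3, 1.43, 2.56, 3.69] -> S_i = -0.83 + 1.13*i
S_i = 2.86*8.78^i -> [2.86, 25.11, 220.47, 1935.75, 16995.9]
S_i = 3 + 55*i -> [3, 58, 113, 168, 223]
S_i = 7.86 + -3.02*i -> [7.86, 4.84, 1.82, -1.2, -4.22]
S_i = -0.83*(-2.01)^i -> [-0.83, 1.67, -3.35, 6.74, -13.55]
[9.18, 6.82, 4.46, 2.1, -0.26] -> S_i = 9.18 + -2.36*i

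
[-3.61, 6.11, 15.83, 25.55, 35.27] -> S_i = -3.61 + 9.72*i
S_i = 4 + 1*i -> [4, 5, 6, 7, 8]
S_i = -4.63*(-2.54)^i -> [-4.63, 11.76, -29.87, 75.87, -192.72]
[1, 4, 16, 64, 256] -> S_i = 1*4^i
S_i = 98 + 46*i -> [98, 144, 190, 236, 282]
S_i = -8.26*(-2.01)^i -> [-8.26, 16.6, -33.37, 67.08, -134.82]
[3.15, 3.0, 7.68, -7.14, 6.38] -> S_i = Random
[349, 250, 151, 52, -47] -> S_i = 349 + -99*i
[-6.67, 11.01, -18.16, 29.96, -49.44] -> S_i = -6.67*(-1.65)^i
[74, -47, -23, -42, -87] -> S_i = Random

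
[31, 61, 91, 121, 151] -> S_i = 31 + 30*i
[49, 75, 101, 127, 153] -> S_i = 49 + 26*i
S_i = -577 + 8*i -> [-577, -569, -561, -553, -545]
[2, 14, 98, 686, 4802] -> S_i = 2*7^i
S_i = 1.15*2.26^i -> [1.15, 2.6, 5.87, 13.27, 30.0]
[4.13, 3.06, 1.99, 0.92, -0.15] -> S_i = 4.13 + -1.07*i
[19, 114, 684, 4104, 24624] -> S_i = 19*6^i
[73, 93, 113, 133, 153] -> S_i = 73 + 20*i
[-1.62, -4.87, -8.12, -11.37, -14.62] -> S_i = -1.62 + -3.25*i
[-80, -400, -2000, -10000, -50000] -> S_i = -80*5^i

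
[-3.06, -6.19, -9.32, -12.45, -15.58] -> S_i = -3.06 + -3.13*i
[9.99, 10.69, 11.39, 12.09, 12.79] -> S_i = 9.99 + 0.70*i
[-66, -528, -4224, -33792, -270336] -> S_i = -66*8^i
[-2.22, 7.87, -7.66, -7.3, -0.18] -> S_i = Random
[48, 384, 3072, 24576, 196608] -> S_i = 48*8^i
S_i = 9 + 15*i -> [9, 24, 39, 54, 69]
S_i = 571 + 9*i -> [571, 580, 589, 598, 607]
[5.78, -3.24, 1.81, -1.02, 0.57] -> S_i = 5.78*(-0.56)^i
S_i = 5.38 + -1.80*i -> [5.38, 3.58, 1.78, -0.02, -1.82]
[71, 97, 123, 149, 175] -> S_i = 71 + 26*i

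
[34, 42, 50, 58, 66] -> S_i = 34 + 8*i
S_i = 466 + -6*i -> [466, 460, 454, 448, 442]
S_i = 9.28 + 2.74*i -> [9.28, 12.02, 14.76, 17.5, 20.24]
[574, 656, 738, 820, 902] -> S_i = 574 + 82*i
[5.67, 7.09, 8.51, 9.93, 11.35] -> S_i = 5.67 + 1.42*i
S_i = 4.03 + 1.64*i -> [4.03, 5.67, 7.31, 8.95, 10.59]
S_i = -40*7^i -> [-40, -280, -1960, -13720, -96040]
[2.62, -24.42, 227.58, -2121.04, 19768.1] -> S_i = 2.62*(-9.32)^i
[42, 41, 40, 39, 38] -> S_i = 42 + -1*i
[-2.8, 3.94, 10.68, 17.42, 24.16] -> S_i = -2.80 + 6.74*i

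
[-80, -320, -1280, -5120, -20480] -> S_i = -80*4^i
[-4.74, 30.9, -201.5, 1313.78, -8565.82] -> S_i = -4.74*(-6.52)^i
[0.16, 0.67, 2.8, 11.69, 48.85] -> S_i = 0.16*4.18^i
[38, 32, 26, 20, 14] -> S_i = 38 + -6*i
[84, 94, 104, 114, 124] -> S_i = 84 + 10*i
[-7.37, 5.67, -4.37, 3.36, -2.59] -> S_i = -7.37*(-0.77)^i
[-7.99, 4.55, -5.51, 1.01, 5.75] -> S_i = Random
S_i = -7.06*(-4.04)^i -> [-7.06, 28.52, -115.23, 465.53, -1880.75]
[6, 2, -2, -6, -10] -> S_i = 6 + -4*i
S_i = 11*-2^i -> [11, -22, 44, -88, 176]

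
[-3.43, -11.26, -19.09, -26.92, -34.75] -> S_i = -3.43 + -7.83*i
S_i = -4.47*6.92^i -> [-4.47, -30.93, -214.05, -1481.24, -10250.19]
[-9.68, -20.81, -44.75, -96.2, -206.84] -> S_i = -9.68*2.15^i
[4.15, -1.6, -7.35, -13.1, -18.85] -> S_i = 4.15 + -5.75*i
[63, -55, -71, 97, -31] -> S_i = Random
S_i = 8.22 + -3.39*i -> [8.22, 4.83, 1.44, -1.95, -5.34]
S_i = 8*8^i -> [8, 64, 512, 4096, 32768]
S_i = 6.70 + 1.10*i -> [6.7, 7.8, 8.9, 10.0, 11.1]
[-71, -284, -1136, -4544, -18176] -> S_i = -71*4^i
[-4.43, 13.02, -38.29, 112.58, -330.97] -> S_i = -4.43*(-2.94)^i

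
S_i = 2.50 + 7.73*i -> [2.5, 10.23, 17.96, 25.69, 33.42]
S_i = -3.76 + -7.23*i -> [-3.76, -10.99, -18.22, -25.45, -32.68]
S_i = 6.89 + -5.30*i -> [6.89, 1.59, -3.71, -9.01, -14.31]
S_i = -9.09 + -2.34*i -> [-9.09, -11.43, -13.77, -16.11, -18.45]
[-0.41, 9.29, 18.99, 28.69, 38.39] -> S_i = -0.41 + 9.70*i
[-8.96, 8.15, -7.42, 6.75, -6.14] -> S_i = -8.96*(-0.91)^i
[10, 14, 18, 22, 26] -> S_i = 10 + 4*i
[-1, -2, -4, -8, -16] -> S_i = -1*2^i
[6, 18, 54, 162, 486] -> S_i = 6*3^i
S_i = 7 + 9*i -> [7, 16, 25, 34, 43]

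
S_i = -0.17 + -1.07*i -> [-0.17, -1.24, -2.31, -3.38, -4.45]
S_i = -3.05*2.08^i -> [-3.05, -6.34, -13.2, -27.45, -57.09]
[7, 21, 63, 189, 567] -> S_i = 7*3^i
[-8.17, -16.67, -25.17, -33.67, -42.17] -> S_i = -8.17 + -8.50*i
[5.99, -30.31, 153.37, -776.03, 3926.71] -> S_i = 5.99*(-5.06)^i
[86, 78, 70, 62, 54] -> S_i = 86 + -8*i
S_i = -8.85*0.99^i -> [-8.85, -8.76, -8.67, -8.59, -8.5]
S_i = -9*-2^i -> [-9, 18, -36, 72, -144]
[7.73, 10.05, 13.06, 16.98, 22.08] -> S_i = 7.73*1.30^i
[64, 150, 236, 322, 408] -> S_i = 64 + 86*i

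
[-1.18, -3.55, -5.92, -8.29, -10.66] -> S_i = -1.18 + -2.37*i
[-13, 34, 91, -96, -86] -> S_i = Random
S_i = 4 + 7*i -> [4, 11, 18, 25, 32]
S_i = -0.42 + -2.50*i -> [-0.42, -2.92, -5.42, -7.92, -10.42]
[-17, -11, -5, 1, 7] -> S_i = -17 + 6*i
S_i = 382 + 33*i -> [382, 415, 448, 481, 514]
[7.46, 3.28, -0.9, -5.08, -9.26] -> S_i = 7.46 + -4.18*i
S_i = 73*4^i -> [73, 292, 1168, 4672, 18688]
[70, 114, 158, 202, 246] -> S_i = 70 + 44*i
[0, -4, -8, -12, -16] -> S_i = 0 + -4*i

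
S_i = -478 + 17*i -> [-478, -461, -444, -427, -410]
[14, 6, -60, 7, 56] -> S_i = Random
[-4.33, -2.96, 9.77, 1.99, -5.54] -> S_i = Random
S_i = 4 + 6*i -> [4, 10, 16, 22, 28]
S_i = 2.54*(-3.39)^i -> [2.54, -8.61, 29.19, -98.95, 335.45]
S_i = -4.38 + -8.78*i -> [-4.38, -13.16, -21.94, -30.72, -39.5]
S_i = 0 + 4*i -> [0, 4, 8, 12, 16]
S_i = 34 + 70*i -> [34, 104, 174, 244, 314]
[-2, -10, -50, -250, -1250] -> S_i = -2*5^i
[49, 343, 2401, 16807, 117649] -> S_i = 49*7^i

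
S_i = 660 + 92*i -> [660, 752, 844, 936, 1028]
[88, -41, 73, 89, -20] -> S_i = Random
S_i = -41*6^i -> [-41, -246, -1476, -8856, -53136]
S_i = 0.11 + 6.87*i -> [0.11, 6.98, 13.85, 20.72, 27.59]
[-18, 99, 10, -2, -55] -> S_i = Random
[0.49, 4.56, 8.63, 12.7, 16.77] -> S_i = 0.49 + 4.07*i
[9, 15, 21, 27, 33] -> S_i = 9 + 6*i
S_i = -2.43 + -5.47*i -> [-2.43, -7.9, -13.37, -18.84, -24.31]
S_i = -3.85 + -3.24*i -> [-3.85, -7.09, -10.33, -13.57, -16.81]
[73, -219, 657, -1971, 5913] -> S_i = 73*-3^i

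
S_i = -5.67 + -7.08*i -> [-5.67, -12.75, -19.83, -26.91, -33.99]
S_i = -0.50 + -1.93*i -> [-0.5, -2.43, -4.36, -6.29, -8.22]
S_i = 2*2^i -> [2, 4, 8, 16, 32]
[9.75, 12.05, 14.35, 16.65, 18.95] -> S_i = 9.75 + 2.30*i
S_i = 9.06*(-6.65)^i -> [9.06, -60.25, 400.66, -2664.36, 17718.0]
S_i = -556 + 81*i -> [-556, -475, -394, -313, -232]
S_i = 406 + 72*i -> [406, 478, 550, 622, 694]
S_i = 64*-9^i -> [64, -576, 5184, -46656, 419904]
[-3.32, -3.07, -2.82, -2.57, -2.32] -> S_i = -3.32 + 0.25*i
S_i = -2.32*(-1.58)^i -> [-2.32, 3.67, -5.79, 9.15, -14.46]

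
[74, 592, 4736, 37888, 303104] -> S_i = 74*8^i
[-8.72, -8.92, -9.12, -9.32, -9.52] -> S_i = -8.72 + -0.20*i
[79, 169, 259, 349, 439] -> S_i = 79 + 90*i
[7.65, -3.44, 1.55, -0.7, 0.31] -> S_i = 7.65*(-0.45)^i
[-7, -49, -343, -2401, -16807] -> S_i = -7*7^i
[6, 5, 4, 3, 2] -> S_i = 6 + -1*i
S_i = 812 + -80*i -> [812, 732, 652, 572, 492]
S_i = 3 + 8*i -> [3, 11, 19, 27, 35]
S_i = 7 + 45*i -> [7, 52, 97, 142, 187]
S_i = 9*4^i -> [9, 36, 144, 576, 2304]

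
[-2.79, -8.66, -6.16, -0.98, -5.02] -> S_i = Random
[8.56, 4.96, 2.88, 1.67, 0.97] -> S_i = 8.56*0.58^i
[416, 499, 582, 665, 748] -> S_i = 416 + 83*i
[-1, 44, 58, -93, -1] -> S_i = Random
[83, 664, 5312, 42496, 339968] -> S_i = 83*8^i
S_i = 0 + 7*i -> [0, 7, 14, 21, 28]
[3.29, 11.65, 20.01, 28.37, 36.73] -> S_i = 3.29 + 8.36*i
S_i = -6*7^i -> [-6, -42, -294, -2058, -14406]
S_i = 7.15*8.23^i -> [7.15, 58.84, 484.29, 3985.71, 32802.38]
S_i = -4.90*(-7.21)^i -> [-4.9, 35.33, -254.72, 1836.55, -13241.5]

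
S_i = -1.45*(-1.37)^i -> [-1.45, 1.99, -2.72, 3.73, -5.11]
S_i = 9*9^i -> [9, 81, 729, 6561, 59049]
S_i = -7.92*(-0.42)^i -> [-7.92, 3.33, -1.4, 0.59, -0.25]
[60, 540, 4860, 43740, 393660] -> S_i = 60*9^i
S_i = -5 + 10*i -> [-5, 5, 15, 25, 35]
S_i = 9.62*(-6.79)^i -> [9.62, -65.32, 443.52, -3011.51, 20448.16]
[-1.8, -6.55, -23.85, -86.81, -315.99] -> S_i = -1.80*3.64^i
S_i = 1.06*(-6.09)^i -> [1.06, -6.46, 39.31, -239.42, 1458.06]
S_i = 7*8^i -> [7, 56, 448, 3584, 28672]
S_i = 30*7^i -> [30, 210, 1470, 10290, 72030]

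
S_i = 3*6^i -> [3, 18, 108, 648, 3888]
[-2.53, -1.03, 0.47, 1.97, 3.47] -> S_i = -2.53 + 1.50*i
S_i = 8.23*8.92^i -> [8.23, 73.41, 654.83, 5841.1, 52102.58]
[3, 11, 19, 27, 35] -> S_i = 3 + 8*i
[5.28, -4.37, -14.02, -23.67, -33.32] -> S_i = 5.28 + -9.65*i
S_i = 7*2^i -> [7, 14, 28, 56, 112]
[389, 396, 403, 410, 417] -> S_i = 389 + 7*i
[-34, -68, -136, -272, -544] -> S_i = -34*2^i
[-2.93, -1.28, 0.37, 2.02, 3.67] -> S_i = -2.93 + 1.65*i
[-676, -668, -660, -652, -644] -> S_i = -676 + 8*i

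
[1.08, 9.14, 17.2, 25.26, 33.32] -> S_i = 1.08 + 8.06*i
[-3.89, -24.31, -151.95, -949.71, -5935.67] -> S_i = -3.89*6.25^i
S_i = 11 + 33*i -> [11, 44, 77, 110, 143]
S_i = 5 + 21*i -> [5, 26, 47, 68, 89]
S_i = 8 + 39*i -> [8, 47, 86, 125, 164]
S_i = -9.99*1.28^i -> [-9.99, -12.79, -16.37, -20.95, -26.82]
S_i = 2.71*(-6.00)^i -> [2.71, -16.26, 97.56, -585.36, 3512.16]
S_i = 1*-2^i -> [1, -2, 4, -8, 16]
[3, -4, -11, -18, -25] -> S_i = 3 + -7*i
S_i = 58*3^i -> [58, 174, 522, 1566, 4698]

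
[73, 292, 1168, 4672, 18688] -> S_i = 73*4^i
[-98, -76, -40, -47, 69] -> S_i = Random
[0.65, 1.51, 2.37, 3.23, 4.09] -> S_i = 0.65 + 0.86*i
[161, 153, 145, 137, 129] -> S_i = 161 + -8*i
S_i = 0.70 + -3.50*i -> [0.7, -2.8, -6.3, -9.8, -13.3]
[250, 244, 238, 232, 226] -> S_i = 250 + -6*i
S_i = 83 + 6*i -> [83, 89, 95, 101, 107]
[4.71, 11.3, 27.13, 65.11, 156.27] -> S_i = 4.71*2.40^i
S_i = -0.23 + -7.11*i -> [-0.23, -7.34, -14.45, -21.56, -28.67]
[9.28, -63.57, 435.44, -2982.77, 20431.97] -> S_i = 9.28*(-6.85)^i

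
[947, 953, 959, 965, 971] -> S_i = 947 + 6*i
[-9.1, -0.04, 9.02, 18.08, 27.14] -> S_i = -9.10 + 9.06*i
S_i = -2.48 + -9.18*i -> [-2.48, -11.66, -20.84, -30.02, -39.2]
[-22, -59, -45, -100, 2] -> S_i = Random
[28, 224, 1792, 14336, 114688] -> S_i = 28*8^i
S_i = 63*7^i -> [63, 441, 3087, 21609, 151263]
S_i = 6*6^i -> [6, 36, 216, 1296, 7776]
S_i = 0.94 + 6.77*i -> [0.94, 7.71, 14.48, 21.25, 28.02]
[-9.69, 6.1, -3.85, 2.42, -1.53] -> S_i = -9.69*(-0.63)^i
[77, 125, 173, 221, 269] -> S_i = 77 + 48*i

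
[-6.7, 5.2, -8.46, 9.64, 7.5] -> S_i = Random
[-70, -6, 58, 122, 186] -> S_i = -70 + 64*i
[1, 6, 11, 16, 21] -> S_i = 1 + 5*i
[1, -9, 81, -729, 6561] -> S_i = 1*-9^i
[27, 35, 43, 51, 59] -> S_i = 27 + 8*i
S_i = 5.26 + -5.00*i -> [5.26, 0.26, -4.74, -9.74, -14.74]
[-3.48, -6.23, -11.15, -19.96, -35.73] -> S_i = -3.48*1.79^i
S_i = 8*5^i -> [8, 40, 200, 1000, 5000]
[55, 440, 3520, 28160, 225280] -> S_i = 55*8^i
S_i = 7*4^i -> [7, 28, 112, 448, 1792]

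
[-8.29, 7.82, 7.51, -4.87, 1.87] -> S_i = Random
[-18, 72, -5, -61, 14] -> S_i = Random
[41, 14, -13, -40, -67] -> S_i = 41 + -27*i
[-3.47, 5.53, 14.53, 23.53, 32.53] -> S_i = -3.47 + 9.00*i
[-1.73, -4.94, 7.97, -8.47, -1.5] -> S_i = Random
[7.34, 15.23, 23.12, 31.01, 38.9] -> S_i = 7.34 + 7.89*i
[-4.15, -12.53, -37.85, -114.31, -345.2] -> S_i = -4.15*3.02^i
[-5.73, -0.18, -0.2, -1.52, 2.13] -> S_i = Random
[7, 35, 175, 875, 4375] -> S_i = 7*5^i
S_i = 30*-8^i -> [30, -240, 1920, -15360, 122880]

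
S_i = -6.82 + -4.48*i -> [-6.82, -11.3, -15.78, -20.26, -24.74]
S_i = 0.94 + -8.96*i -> [0.94, -8.02, -16.98, -25.94, -34.9]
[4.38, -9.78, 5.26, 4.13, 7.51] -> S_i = Random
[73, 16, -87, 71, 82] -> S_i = Random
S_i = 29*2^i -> [29, 58, 116, 232, 464]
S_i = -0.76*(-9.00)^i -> [-0.76, 6.84, -61.56, 554.04, -4986.36]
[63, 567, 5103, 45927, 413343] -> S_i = 63*9^i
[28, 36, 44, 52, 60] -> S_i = 28 + 8*i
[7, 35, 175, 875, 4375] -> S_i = 7*5^i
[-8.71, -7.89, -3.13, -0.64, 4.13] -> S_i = Random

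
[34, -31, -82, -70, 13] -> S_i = Random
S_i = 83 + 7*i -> [83, 90, 97, 104, 111]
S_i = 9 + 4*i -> [9, 13, 17, 21, 25]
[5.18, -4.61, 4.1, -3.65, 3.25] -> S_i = 5.18*(-0.89)^i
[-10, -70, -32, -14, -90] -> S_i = Random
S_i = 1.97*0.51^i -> [1.97, 1.0, 0.51, 0.26, 0.13]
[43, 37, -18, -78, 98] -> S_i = Random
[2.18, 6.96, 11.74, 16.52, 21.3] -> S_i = 2.18 + 4.78*i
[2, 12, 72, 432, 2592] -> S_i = 2*6^i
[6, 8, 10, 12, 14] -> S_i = 6 + 2*i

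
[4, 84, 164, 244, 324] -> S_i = 4 + 80*i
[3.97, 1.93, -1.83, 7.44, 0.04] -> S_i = Random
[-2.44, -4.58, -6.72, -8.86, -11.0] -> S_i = -2.44 + -2.14*i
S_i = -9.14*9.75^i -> [-9.14, -89.12, -868.87, -8471.49, -82597.07]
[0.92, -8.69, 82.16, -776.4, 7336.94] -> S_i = 0.92*(-9.45)^i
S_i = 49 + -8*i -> [49, 41, 33, 25, 17]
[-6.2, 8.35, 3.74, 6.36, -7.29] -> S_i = Random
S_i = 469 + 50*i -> [469, 519, 569, 619, 669]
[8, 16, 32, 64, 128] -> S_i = 8*2^i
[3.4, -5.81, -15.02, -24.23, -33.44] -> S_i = 3.40 + -9.21*i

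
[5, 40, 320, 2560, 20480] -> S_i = 5*8^i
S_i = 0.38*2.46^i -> [0.38, 0.93, 2.3, 5.66, 13.92]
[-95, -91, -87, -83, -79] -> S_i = -95 + 4*i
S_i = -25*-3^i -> [-25, 75, -225, 675, -2025]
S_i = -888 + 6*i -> [-888, -882, -876, -870, -864]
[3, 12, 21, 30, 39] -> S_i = 3 + 9*i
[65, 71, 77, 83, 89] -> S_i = 65 + 6*i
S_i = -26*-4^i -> [-26, 104, -416, 1664, -6656]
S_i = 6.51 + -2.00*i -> [6.51, 4.51, 2.51, 0.51, -1.49]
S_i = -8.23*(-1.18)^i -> [-8.23, 9.71, -11.46, 13.52, -15.96]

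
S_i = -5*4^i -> [-5, -20, -80, -320, -1280]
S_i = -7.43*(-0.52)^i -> [-7.43, 3.86, -2.01, 1.04, -0.54]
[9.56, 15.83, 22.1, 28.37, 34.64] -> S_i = 9.56 + 6.27*i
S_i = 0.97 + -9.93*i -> [0.97, -8.96, -18.89, -28.82, -38.75]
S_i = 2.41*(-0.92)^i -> [2.41, -2.22, 2.04, -1.88, 1.73]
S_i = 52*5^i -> [52, 260, 1300, 6500, 32500]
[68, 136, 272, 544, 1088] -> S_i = 68*2^i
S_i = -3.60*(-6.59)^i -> [-3.6, 23.72, -156.34, 1030.29, -6789.6]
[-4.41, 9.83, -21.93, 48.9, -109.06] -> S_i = -4.41*(-2.23)^i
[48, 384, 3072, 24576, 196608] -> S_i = 48*8^i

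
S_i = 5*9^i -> [5, 45, 405, 3645, 32805]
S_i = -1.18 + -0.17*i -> [-1.18, -1.35, -1.52, -1.69, -1.86]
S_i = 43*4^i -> [43, 172, 688, 2752, 11008]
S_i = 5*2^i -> [5, 10, 20, 40, 80]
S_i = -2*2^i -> [-2, -4, -8, -16, -32]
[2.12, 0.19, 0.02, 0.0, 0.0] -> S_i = 2.12*0.09^i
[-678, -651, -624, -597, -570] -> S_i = -678 + 27*i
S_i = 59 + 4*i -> [59, 63, 67, 71, 75]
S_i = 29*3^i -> [29, 87, 261, 783, 2349]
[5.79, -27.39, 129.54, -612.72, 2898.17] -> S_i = 5.79*(-4.73)^i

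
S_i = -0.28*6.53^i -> [-0.28, -1.83, -11.94, -77.96, -509.11]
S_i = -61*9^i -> [-61, -549, -4941, -44469, -400221]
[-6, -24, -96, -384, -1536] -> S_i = -6*4^i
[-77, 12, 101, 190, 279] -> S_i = -77 + 89*i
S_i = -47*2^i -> [-47, -94, -188, -376, -752]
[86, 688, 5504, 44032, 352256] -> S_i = 86*8^i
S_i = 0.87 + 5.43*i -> [0.87, 6.3, 11.73, 17.16, 22.59]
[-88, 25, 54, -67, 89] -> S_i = Random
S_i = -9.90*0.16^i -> [-9.9, -1.58, -0.25, -0.04, -0.01]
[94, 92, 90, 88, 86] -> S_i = 94 + -2*i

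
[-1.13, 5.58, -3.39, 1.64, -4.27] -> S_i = Random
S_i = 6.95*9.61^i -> [6.95, 66.79, 641.85, 6168.15, 59275.93]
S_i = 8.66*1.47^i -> [8.66, 12.73, 18.71, 27.51, 40.44]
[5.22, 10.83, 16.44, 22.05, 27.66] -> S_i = 5.22 + 5.61*i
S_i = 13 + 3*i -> [13, 16, 19, 22, 25]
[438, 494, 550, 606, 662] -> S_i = 438 + 56*i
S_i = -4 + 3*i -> [-4, -1, 2, 5, 8]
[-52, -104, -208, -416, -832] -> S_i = -52*2^i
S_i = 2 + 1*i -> [2, 3, 4, 5, 6]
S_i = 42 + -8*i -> [42, 34, 26, 18, 10]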